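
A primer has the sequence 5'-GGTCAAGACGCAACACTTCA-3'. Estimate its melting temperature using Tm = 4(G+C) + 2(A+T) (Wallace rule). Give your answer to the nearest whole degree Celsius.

60°C

Base counts: A=7, T=3, G=4, C=6 (length 20).
Tm = 2·(7+3) + 4·(4+6) = 2·10 + 4·10 = 20 + 40 = 60°C.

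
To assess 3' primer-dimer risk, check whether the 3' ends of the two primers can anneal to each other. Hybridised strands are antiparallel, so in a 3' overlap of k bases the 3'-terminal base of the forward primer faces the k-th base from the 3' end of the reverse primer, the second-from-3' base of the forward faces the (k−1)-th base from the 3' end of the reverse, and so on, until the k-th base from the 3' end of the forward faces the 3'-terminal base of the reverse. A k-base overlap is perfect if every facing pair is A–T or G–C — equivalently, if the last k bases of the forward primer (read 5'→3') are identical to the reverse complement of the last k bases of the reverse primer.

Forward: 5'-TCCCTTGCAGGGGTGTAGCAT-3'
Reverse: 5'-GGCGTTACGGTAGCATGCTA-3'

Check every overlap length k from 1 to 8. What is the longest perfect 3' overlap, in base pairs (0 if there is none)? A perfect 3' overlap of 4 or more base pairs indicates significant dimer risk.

Last 8 bases (5'→3') — forward …TGTAGCAT, reverse …GCATGCTA.
Reverse complement of the reverse primer's last 8 bases: TAGCATGC; its first k bases are the reverse complement of the reverse primer's last k bases, so a perfect k-base overlap needs the forward primer's last k bases to equal them.
Comparing (forward last k vs required): k=1: T vs T ✓; k=2: AT vs TA ✗; k=3: CAT vs TAG ✗; k=4: GCAT vs TAGC ✗; k=5: AGCAT vs TAGCA ✗; k=6: TAGCAT vs TAGCAT ✓; k=7: GTAGCAT vs TAGCATG ✗; k=8: TGTAGCAT vs TAGCATGC ✗.
Perfect overlaps at k = 1, 6; the largest is 6.

Longest perfect overlap: 6 complementary base pairs; significant dimer risk (threshold 4).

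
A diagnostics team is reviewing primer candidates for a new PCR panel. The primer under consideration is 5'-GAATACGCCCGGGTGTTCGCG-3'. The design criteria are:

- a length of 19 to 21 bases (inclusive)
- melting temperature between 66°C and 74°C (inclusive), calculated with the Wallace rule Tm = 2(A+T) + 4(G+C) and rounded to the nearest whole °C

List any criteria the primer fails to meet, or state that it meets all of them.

Meets all criteria.

Base counts: A=3, T=4, G=8, C=6 (length 21).
length: length 21 ✓
Tm: Tm = 2·7 + 4·14 = 70°C ✓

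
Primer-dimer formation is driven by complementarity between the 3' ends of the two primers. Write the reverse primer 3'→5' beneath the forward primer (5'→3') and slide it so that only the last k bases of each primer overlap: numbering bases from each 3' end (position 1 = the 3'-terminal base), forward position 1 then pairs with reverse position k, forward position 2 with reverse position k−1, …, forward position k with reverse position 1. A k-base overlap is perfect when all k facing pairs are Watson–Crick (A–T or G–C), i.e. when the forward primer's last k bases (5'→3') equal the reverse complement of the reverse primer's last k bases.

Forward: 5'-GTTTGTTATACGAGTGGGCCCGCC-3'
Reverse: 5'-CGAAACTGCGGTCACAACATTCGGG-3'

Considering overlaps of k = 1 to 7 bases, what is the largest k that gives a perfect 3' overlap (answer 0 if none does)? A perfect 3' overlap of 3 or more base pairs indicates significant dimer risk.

Longest perfect overlap: 2 complementary base pairs; below the dimer-risk threshold (threshold 3).

Last 7 bases (5'→3') — forward …GCCCGCC, reverse …ATTCGGG.
Reverse complement of the reverse primer's last 7 bases: CCCGAAT; its first k bases are the reverse complement of the reverse primer's last k bases, so a perfect k-base overlap needs the forward primer's last k bases to equal them.
Comparing (forward last k vs required): k=1: C vs C ✓; k=2: CC vs CC ✓; k=3: GCC vs CCC ✗; k=4: CGCC vs CCCG ✗; k=5: CCGCC vs CCCGA ✗; k=6: CCCGCC vs CCCGAA ✗; k=7: GCCCGCC vs CCCGAAT ✗.
Perfect overlaps at k = 1, 2; the largest is 2.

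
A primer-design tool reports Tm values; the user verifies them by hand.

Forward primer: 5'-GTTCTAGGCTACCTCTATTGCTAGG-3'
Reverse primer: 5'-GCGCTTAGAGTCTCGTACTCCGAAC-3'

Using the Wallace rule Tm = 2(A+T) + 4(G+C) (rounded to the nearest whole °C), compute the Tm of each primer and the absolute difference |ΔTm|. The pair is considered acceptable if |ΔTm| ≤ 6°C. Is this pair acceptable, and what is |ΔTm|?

Forward: A=4 T=9 G=6 C=6 → Tm = 2·13 + 4·12 = 74°C.
Reverse: A=5 T=6 G=6 C=8 → Tm = 2·11 + 4·14 = 78°C.
|ΔTm| = |74 − 78| = 4°C, ≤ 6°C.

|ΔTm| = 4°C; the pair is acceptable.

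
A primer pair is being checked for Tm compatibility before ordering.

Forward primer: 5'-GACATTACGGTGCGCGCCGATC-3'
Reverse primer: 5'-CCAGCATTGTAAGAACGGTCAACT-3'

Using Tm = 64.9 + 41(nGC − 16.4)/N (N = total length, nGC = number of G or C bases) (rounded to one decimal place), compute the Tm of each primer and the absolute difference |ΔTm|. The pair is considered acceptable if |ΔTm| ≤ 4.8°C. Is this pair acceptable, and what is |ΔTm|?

Forward: G+C = 14, N = 22 → Tm = 64.9 + 41·(14 − 16.4)/22 = 60.4°C.
Reverse: G+C = 11, N = 24 → Tm = 64.9 + 41·(11 − 16.4)/24 = 55.7°C.
|ΔTm| = |60.4 − 55.7| = 4.7°C, ≤ 4.8°C.

|ΔTm| = 4.7°C; the pair is acceptable.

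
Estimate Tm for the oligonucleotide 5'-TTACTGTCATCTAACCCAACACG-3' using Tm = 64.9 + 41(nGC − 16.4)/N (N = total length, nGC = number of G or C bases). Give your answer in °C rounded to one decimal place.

53.5°C

Base counts: A=7, T=6, G=2, C=8; G+C = 10, N = 23.
Tm = 64.9 + 41·(10 − 16.4)/23 = 64.9 + -262.40/23 = 53.5°C.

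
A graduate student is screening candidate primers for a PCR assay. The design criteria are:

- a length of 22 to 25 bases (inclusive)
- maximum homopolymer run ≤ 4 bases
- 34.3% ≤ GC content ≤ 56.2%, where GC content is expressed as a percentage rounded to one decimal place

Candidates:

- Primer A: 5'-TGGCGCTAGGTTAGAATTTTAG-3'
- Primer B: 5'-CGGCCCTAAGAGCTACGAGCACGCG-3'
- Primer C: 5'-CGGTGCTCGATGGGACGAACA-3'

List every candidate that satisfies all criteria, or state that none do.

Primer A (22 nt, A=5 T=8 G=7 C=2): length 22 ✓; longest run = 4 ✓; GC 9/22 = 40.9% ✓ — passes.
Primer B (25 nt, A=6 T=2 G=8 C=9): length 25 ✓; longest run = 3 ✓; GC 17/25 = 68.0%, outside 34.3–56.2% ✗ — fails.
Primer C (21 nt, A=5 T=3 G=8 C=5): length 21, outside 22–25 ✗; longest run = 3 ✓; GC 13/21 = 61.9%, outside 34.3–56.2% ✗ — fails.

Primer A only.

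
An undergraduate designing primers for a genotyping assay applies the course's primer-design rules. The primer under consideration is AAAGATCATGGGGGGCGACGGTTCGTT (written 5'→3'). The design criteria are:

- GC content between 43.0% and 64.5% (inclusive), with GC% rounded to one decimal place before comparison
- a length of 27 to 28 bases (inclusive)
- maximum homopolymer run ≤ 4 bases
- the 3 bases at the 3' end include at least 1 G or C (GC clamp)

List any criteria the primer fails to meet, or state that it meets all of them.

Base counts: A=6, T=6, G=11, C=4 (length 27).
GC content: GC 15/27 = 55.6% ✓
length: length 27 ✓
homopolymer run: longest run = 6, exceeds 4 ✗
GC clamp: 3' end GTT has 1 G/C ✓

Fails: homopolymer run.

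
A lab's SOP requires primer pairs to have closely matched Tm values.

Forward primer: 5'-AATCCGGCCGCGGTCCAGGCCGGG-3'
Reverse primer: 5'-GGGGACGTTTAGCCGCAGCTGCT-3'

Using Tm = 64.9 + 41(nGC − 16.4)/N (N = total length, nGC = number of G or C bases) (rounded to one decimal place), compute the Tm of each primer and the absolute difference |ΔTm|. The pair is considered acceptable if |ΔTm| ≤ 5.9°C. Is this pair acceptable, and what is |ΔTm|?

|ΔTm| = 6.9°C; the pair is not acceptable.

Forward: G+C = 19, N = 24 → Tm = 64.9 + 41·(19 − 16.4)/24 = 69.3°C.
Reverse: G+C = 15, N = 23 → Tm = 64.9 + 41·(15 − 16.4)/23 = 62.4°C.
|ΔTm| = |69.3 − 62.4| = 6.9°C, > 5.9°C.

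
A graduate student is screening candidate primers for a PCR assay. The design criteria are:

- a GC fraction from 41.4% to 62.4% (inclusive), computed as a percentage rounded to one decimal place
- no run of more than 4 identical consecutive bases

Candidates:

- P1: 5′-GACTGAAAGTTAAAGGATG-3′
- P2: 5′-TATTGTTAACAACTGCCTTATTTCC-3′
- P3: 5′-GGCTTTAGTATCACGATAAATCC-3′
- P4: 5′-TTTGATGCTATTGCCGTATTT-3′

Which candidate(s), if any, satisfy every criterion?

None of the candidates satisfy all criteria.

P1 (19 nt, A=8 T=4 G=6 C=1): GC 7/19 = 36.8%, outside 41.4–62.4% ✗; longest run = 3 ✓ — fails.
P2 (25 nt, A=6 T=11 G=2 C=6): GC 8/25 = 32.0%, outside 41.4–62.4% ✗; longest run = 3 ✓ — fails.
P3 (23 nt, A=7 T=7 G=4 C=5): GC 9/23 = 39.1%, outside 41.4–62.4% ✗; longest run = 3 ✓ — fails.
P4 (21 nt, A=3 T=11 G=4 C=3): GC 7/21 = 33.3%, outside 41.4–62.4% ✗; longest run = 3 ✓ — fails.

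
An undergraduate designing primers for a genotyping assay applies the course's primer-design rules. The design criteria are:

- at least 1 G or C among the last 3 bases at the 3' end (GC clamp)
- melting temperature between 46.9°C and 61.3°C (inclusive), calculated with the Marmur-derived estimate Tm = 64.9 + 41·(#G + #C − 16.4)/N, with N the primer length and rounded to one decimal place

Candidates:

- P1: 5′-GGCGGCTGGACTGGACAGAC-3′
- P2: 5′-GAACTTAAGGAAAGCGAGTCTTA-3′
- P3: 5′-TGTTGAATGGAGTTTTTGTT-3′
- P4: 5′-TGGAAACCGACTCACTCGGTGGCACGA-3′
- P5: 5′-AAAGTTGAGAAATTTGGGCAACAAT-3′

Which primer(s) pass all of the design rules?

P1 only.

P1 (20 nt, A=4 T=2 G=9 C=5): 3' end GAC has 2 G/C ✓; Tm = 64.9 + 41·(14 − 16.4)/20 = 60.0°C ✓ — passes.
P2 (23 nt, A=9 T=5 G=6 C=3): 3' end TTA has 0 G/C, need ≥1 ✗; Tm = 64.9 + 41·(9 − 16.4)/23 = 51.7°C ✓ — fails.
P3 (20 nt, A=3 T=11 G=6 C=0): 3' end GTT has 1 G/C ✓; Tm = 64.9 + 41·(6 − 16.4)/20 = 43.6°C, outside 46.9–61.3°C ✗ — fails.
P4 (27 nt, A=7 T=4 G=8 C=8): 3' end CGA has 2 G/C ✓; Tm = 64.9 + 41·(16 − 16.4)/27 = 64.3°C, outside 46.9–61.3°C ✗ — fails.
P5 (25 nt, A=11 T=6 G=6 C=2): 3' end AAT has 0 G/C, need ≥1 ✗; Tm = 64.9 + 41·(8 − 16.4)/25 = 51.1°C ✓ — fails.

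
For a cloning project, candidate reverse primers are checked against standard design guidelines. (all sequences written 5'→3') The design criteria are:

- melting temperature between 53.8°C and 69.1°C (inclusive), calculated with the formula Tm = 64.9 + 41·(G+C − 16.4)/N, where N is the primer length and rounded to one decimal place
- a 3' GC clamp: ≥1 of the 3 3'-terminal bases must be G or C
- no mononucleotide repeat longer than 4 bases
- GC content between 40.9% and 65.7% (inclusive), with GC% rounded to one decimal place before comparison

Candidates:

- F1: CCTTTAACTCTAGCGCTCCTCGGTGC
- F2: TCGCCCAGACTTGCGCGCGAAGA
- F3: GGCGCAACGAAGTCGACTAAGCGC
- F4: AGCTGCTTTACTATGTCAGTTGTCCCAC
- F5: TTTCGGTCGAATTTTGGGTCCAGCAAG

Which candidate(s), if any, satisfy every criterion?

F1 (26 nt, A=3 T=8 G=5 C=10): Tm = 64.9 + 41·(15 − 16.4)/26 = 62.7°C ✓; 3' end TGC has 2 G/C ✓; longest run = 3 ✓; GC 15/26 = 57.7% ✓ — passes.
F2 (23 nt, A=5 T=3 G=7 C=8): Tm = 64.9 + 41·(15 − 16.4)/23 = 62.4°C ✓; 3' end AGA has 1 G/C ✓; longest run = 3 ✓; GC 15/23 = 65.2% ✓ — passes.
F3 (24 nt, A=7 T=2 G=8 C=7): Tm = 64.9 + 41·(15 − 16.4)/24 = 62.5°C ✓; 3' end CGC has 3 G/C ✓; longest run = 2 ✓; GC 15/24 = 62.5% ✓ — passes.
F4 (28 nt, A=5 T=10 G=5 C=8): Tm = 64.9 + 41·(13 − 16.4)/28 = 59.9°C ✓; 3' end CAC has 2 G/C ✓; longest run = 3 ✓; GC 13/28 = 46.4% ✓ — passes.
F5 (27 nt, A=5 T=9 G=8 C=5): Tm = 64.9 + 41·(13 − 16.4)/27 = 59.7°C ✓; 3' end AAG has 1 G/C ✓; longest run = 4 ✓; GC 13/27 = 48.1% ✓ — passes.

F1, F2, F3, F4 and F5.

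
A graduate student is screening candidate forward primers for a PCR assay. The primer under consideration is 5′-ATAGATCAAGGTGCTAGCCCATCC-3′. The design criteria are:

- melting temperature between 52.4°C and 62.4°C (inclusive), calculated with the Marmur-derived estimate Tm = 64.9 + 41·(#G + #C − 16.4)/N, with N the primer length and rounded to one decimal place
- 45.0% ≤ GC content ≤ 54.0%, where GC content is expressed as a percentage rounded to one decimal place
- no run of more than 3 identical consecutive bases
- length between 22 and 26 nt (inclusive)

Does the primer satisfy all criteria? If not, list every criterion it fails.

Meets all criteria.

Base counts: A=7, T=5, G=5, C=7 (length 24).
Tm: Tm = 64.9 + 41·(12 − 16.4)/24 = 57.4°C ✓
GC content: GC 12/24 = 50.0% ✓
homopolymer run: longest run = 3 ✓
length: length 24 ✓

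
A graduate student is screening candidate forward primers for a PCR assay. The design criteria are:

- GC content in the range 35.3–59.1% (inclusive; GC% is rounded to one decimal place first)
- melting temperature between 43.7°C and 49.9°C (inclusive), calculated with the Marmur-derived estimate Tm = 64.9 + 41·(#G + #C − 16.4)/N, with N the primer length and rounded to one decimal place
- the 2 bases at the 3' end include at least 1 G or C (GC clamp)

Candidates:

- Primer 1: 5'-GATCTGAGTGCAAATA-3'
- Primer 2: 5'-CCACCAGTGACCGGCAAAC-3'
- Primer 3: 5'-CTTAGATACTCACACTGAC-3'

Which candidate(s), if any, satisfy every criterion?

Primer 1 (16 nt, A=6 T=4 G=4 C=2): GC 6/16 = 37.5% ✓; Tm = 64.9 + 41·(6 − 16.4)/16 = 38.3°C, outside 43.7–49.9°C ✗; 3' end TA has 0 G/C, need ≥1 ✗ — fails.
Primer 2 (19 nt, A=6 T=1 G=4 C=8): GC 12/19 = 63.2%, outside 35.3–59.1% ✗; Tm = 64.9 + 41·(12 − 16.4)/19 = 55.4°C, outside 43.7–49.9°C ✗; 3' end AC has 1 G/C ✓ — fails.
Primer 3 (19 nt, A=6 T=5 G=2 C=6): GC 8/19 = 42.1% ✓; Tm = 64.9 + 41·(8 − 16.4)/19 = 46.8°C ✓; 3' end AC has 1 G/C ✓ — passes.

Primer 3 only.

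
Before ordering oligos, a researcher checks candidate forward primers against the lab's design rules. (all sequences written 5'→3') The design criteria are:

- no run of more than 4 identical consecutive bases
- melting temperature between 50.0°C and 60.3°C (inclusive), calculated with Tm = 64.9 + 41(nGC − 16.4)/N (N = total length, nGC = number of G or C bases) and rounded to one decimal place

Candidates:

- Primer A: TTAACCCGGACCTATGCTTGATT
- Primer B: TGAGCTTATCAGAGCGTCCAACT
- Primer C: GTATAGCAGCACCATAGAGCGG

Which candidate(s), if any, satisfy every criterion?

Primer A (23 nt, A=5 T=8 G=4 C=6): longest run = 3 ✓; Tm = 64.9 + 41·(10 − 16.4)/23 = 53.5°C ✓ — passes.
Primer B (23 nt, A=6 T=6 G=5 C=6): longest run = 2 ✓; Tm = 64.9 + 41·(11 − 16.4)/23 = 55.3°C ✓ — passes.
Primer C (22 nt, A=7 T=3 G=7 C=5): longest run = 2 ✓; Tm = 64.9 + 41·(12 − 16.4)/22 = 56.7°C ✓ — passes.

Primer A, Primer B and Primer C.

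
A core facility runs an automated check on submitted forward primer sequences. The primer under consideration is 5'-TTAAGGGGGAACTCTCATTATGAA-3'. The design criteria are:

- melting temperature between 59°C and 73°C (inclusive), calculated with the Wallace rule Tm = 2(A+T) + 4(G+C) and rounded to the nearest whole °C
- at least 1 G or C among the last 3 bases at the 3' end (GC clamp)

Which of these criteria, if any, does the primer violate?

Base counts: A=8, T=7, G=6, C=3 (length 24).
Tm: Tm = 2·15 + 4·9 = 66°C ✓
GC clamp: 3' end GAA has 1 G/C ✓

Meets all criteria.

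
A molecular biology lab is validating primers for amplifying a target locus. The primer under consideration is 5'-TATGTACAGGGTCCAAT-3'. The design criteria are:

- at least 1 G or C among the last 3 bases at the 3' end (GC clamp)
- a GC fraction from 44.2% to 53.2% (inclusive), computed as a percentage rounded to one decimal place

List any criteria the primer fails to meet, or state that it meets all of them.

Fails: GC clamp, GC content.

Base counts: A=5, T=5, G=4, C=3 (length 17).
GC clamp: 3' end AAT has 0 G/C, need ≥1 ✗
GC content: GC 7/17 = 41.2%, outside 44.2–53.2% ✗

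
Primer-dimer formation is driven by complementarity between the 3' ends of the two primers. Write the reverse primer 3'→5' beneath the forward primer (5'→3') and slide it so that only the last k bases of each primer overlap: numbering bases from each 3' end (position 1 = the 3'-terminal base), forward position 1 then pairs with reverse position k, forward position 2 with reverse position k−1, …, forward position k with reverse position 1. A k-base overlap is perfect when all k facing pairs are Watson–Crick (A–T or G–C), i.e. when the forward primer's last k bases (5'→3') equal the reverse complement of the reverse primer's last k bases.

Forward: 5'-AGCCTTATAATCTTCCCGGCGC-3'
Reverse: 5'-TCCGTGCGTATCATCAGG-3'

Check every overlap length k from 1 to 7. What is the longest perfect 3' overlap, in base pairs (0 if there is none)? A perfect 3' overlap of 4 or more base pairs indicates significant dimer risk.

Longest perfect overlap: 1 complementary base pair; below the dimer-risk threshold (threshold 4).

Last 7 bases (5'→3') — forward …CCGGCGC, reverse …CATCAGG.
Reverse complement of the reverse primer's last 7 bases: CCTGATG; its first k bases are the reverse complement of the reverse primer's last k bases, so a perfect k-base overlap needs the forward primer's last k bases to equal them.
Comparing (forward last k vs required): k=1: C vs C ✓; k=2: GC vs CC ✗; k=3: CGC vs CCT ✗; k=4: GCGC vs CCTG ✗; k=5: GGCGC vs CCTGA ✗; k=6: CGGCGC vs CCTGAT ✗; k=7: CCGGCGC vs CCTGATG ✗.
Only k = 1 is perfect, so the longest perfect 3' overlap is 1.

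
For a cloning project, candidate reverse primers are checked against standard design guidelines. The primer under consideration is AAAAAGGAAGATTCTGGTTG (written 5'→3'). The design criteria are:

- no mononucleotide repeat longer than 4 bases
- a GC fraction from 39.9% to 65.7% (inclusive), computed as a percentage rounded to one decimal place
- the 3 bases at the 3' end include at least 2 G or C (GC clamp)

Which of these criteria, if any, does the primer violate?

Base counts: A=8, T=5, G=6, C=1 (length 20).
homopolymer run: longest run = 5, exceeds 4 ✗
GC content: GC 7/20 = 35.0%, outside 39.9–65.7% ✗
GC clamp: 3' end TTG has 1 G/C, need ≥2 ✗

Fails: homopolymer run, GC content, GC clamp.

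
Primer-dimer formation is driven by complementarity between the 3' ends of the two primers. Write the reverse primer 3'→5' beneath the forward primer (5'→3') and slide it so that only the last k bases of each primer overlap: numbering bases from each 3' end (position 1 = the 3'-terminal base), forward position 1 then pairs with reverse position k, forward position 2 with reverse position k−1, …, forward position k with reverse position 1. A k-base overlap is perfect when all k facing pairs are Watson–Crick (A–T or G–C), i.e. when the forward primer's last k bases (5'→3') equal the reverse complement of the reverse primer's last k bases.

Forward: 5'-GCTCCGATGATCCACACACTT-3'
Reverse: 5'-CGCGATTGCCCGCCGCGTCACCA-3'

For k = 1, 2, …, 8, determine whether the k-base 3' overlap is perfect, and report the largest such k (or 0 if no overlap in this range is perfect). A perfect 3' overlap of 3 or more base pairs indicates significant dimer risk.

Longest perfect overlap: 1 complementary base pair; below the dimer-risk threshold (threshold 3).

Last 8 bases (5'→3') — forward …ACACACTT, reverse …CGTCACCA.
Reverse complement of the reverse primer's last 8 bases: TGGTGACG; its first k bases are the reverse complement of the reverse primer's last k bases, so a perfect k-base overlap needs the forward primer's last k bases to equal them.
Comparing (forward last k vs required): k=1: T vs T ✓; k=2: TT vs TG ✗; k=3: CTT vs TGG ✗; k=4: ACTT vs TGGT ✗; k=5: CACTT vs TGGTG ✗; k=6: ACACTT vs TGGTGA ✗; k=7: CACACTT vs TGGTGAC ✗; k=8: ACACACTT vs TGGTGACG ✗.
Only k = 1 is perfect, so the longest perfect 3' overlap is 1.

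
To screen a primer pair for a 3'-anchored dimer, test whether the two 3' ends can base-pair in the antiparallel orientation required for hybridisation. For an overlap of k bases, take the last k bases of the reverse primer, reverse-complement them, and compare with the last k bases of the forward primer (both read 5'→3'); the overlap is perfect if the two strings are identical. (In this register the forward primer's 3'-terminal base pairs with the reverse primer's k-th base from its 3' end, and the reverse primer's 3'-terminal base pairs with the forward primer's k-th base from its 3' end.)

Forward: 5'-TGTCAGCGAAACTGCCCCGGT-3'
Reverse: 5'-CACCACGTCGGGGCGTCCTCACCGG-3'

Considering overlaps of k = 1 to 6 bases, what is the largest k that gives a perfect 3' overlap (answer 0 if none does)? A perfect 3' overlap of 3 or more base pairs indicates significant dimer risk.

Last 6 bases (5'→3') — forward …CCCGGT, reverse …CACCGG.
Reverse complement of the reverse primer's last 6 bases: CCGGTG; its first k bases are the reverse complement of the reverse primer's last k bases, so a perfect k-base overlap needs the forward primer's last k bases to equal them.
Comparing (forward last k vs required): k=1: T vs C ✗; k=2: GT vs CC ✗; k=3: GGT vs CCG ✗; k=4: CGGT vs CCGG ✗; k=5: CCGGT vs CCGGT ✓; k=6: CCCGGT vs CCGGTG ✗.
Only k = 5 is perfect, so the longest perfect 3' overlap is 5.

Longest perfect overlap: 5 complementary base pairs; significant dimer risk (threshold 3).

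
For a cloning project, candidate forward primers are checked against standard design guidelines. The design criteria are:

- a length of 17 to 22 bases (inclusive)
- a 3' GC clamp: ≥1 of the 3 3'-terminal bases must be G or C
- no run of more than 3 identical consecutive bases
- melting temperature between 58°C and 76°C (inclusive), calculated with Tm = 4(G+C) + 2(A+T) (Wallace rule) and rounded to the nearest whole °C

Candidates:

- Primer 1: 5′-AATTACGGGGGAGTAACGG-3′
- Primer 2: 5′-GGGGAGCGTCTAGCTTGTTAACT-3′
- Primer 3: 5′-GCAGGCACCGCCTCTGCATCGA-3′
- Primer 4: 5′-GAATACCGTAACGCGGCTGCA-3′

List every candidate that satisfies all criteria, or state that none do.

Primer 3 and Primer 4.

Primer 1 (19 nt, A=6 T=3 G=8 C=2): length 19 ✓; 3' end CGG has 3 G/C ✓; longest run = 5, exceeds 3 ✗; Tm = 2·9 + 4·10 = 58°C ✓ — fails.
Primer 2 (23 nt, A=4 T=7 G=8 C=4): length 23, outside 17–22 ✗; 3' end ACT has 1 G/C ✓; longest run = 4, exceeds 3 ✗; Tm = 2·11 + 4·12 = 70°C ✓ — fails.
Primer 3 (22 nt, A=4 T=3 G=6 C=9): length 22 ✓; 3' end CGA has 2 G/C ✓; longest run = 2 ✓; Tm = 2·7 + 4·15 = 74°C ✓ — passes.
Primer 4 (21 nt, A=6 T=3 G=6 C=6): length 21 ✓; 3' end GCA has 2 G/C ✓; longest run = 2 ✓; Tm = 2·9 + 4·12 = 66°C ✓ — passes.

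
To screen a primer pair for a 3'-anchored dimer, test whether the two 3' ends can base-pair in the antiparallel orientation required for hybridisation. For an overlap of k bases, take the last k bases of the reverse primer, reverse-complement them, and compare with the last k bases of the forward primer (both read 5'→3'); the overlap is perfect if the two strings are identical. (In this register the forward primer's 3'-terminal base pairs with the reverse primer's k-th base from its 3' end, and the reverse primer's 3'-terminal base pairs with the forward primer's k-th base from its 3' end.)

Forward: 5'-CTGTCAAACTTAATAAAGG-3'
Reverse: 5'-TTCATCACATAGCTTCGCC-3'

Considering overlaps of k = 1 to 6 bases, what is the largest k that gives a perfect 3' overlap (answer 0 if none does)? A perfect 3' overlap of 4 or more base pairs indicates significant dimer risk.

Longest perfect overlap: 2 complementary base pairs; below the dimer-risk threshold (threshold 4).

Last 6 bases (5'→3') — forward …TAAAGG, reverse …TTCGCC.
Reverse complement of the reverse primer's last 6 bases: GGCGAA; its first k bases are the reverse complement of the reverse primer's last k bases, so a perfect k-base overlap needs the forward primer's last k bases to equal them.
Comparing (forward last k vs required): k=1: G vs G ✓; k=2: GG vs GG ✓; k=3: AGG vs GGC ✗; k=4: AAGG vs GGCG ✗; k=5: AAAGG vs GGCGA ✗; k=6: TAAAGG vs GGCGAA ✗.
Perfect overlaps at k = 1, 2; the largest is 2.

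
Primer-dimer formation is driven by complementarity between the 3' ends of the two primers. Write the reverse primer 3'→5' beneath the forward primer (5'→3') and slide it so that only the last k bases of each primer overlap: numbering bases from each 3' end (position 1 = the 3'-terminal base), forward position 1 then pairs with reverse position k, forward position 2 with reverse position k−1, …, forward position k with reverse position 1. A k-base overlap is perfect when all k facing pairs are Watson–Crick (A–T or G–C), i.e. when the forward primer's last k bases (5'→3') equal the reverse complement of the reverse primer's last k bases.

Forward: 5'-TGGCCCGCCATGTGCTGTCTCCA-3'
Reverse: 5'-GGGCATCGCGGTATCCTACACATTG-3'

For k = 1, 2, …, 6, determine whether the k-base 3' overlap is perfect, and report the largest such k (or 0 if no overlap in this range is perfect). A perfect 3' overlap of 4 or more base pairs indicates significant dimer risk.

Last 6 bases (5'→3') — forward …TCTCCA, reverse …ACATTG.
Reverse complement of the reverse primer's last 6 bases: CAATGT; its first k bases are the reverse complement of the reverse primer's last k bases, so a perfect k-base overlap needs the forward primer's last k bases to equal them.
Comparing (forward last k vs required): k=1: A vs C ✗; k=2: CA vs CA ✓; k=3: CCA vs CAA ✗; k=4: TCCA vs CAAT ✗; k=5: CTCCA vs CAATG ✗; k=6: TCTCCA vs CAATGT ✗.
Only k = 2 is perfect, so the longest perfect 3' overlap is 2.

Longest perfect overlap: 2 complementary base pairs; below the dimer-risk threshold (threshold 4).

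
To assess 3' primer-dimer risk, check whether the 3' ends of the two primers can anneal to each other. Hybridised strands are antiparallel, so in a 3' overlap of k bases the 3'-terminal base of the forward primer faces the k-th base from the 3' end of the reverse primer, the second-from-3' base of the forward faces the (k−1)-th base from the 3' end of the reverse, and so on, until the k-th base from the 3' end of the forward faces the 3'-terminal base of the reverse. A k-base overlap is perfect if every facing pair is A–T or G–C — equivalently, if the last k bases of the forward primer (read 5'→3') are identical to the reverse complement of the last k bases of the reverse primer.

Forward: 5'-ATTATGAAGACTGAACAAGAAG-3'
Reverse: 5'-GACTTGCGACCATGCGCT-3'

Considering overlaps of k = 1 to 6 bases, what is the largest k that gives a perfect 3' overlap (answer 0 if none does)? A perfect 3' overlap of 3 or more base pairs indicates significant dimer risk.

Longest perfect overlap: 2 complementary base pairs; below the dimer-risk threshold (threshold 3).

Last 6 bases (5'→3') — forward …AAGAAG, reverse …TGCGCT.
Reverse complement of the reverse primer's last 6 bases: AGCGCA; its first k bases are the reverse complement of the reverse primer's last k bases, so a perfect k-base overlap needs the forward primer's last k bases to equal them.
Comparing (forward last k vs required): k=1: G vs A ✗; k=2: AG vs AG ✓; k=3: AAG vs AGC ✗; k=4: GAAG vs AGCG ✗; k=5: AGAAG vs AGCGC ✗; k=6: AAGAAG vs AGCGCA ✗.
Only k = 2 is perfect, so the longest perfect 3' overlap is 2.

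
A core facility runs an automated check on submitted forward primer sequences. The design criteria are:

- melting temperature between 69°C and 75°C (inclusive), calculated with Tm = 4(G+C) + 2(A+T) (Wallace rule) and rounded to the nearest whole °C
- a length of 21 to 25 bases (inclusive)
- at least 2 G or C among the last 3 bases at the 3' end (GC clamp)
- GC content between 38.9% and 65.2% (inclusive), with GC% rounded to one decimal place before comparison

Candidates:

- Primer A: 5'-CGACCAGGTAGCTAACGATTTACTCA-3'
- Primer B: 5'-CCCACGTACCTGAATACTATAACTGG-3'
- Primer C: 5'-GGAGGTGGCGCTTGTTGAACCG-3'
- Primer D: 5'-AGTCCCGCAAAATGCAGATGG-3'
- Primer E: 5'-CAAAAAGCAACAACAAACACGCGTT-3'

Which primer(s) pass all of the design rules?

Primer C only.

Primer A (26 nt, A=8 T=6 G=5 C=7): Tm = 2·14 + 4·12 = 76°C, outside 69–75°C ✗; length 26, outside 21–25 ✗; 3' end TCA has 1 G/C, need ≥2 ✗; GC 12/26 = 46.2% ✓ — fails.
Primer B (26 nt, A=8 T=6 G=4 C=8): Tm = 2·14 + 4·12 = 76°C, outside 69–75°C ✗; length 26, outside 21–25 ✗; 3' end TGG has 2 G/C ✓; GC 12/26 = 46.2% ✓ — fails.
Primer C (22 nt, A=3 T=5 G=10 C=4): Tm = 2·8 + 4·14 = 72°C ✓; length 22 ✓; 3' end CCG has 3 G/C ✓; GC 14/22 = 63.6% ✓ — passes.
Primer D (21 nt, A=7 T=3 G=6 C=5): Tm = 2·10 + 4·11 = 64°C, outside 69–75°C ✗; length 21 ✓; 3' end TGG has 2 G/C ✓; GC 11/21 = 52.4% ✓ — fails.
Primer E (25 nt, A=13 T=2 G=3 C=7): Tm = 2·15 + 4·10 = 70°C ✓; length 25 ✓; 3' end GTT has 1 G/C, need ≥2 ✗; GC 10/25 = 40.0% ✓ — fails.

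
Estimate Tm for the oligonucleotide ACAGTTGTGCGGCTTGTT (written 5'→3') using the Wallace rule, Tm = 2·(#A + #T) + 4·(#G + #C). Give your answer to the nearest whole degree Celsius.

54°C

Base counts: A=2, T=7, G=6, C=3 (length 18).
Tm = 2·(2+7) + 4·(6+3) = 2·9 + 4·9 = 18 + 36 = 54°C.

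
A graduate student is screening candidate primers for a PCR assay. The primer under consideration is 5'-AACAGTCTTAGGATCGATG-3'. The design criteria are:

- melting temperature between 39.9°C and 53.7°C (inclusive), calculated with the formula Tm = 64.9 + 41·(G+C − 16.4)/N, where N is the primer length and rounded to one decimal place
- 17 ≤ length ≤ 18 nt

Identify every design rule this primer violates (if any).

Fails: length.

Base counts: A=6, T=5, G=5, C=3 (length 19).
Tm: Tm = 64.9 + 41·(8 − 16.4)/19 = 46.8°C ✓
length: length 19, outside 17–18 ✗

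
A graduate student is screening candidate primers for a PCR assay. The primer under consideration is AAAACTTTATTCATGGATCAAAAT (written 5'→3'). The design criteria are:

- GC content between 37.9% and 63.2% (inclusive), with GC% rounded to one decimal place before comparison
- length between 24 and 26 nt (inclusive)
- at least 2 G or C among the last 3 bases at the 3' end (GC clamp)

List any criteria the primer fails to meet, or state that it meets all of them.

Base counts: A=11, T=8, G=2, C=3 (length 24).
GC content: GC 5/24 = 20.8%, outside 37.9–63.2% ✗
length: length 24 ✓
GC clamp: 3' end AAT has 0 G/C, need ≥2 ✗

Fails: GC content, GC clamp.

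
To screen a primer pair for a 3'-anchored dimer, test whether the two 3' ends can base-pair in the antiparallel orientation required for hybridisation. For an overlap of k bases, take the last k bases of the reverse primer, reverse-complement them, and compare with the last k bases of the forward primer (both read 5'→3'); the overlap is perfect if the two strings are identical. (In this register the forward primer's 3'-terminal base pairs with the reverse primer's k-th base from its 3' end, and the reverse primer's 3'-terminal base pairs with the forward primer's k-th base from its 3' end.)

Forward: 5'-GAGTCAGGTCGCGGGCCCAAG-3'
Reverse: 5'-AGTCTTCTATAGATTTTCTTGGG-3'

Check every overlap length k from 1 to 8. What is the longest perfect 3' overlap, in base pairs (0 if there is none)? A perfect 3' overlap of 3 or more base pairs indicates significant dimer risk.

Last 8 bases (5'→3') — forward …GGCCCAAG, reverse …TTCTTGGG.
Reverse complement of the reverse primer's last 8 bases: CCCAAGAA; its first k bases are the reverse complement of the reverse primer's last k bases, so a perfect k-base overlap needs the forward primer's last k bases to equal them.
Comparing (forward last k vs required): k=1: G vs C ✗; k=2: AG vs CC ✗; k=3: AAG vs CCC ✗; k=4: CAAG vs CCCA ✗; k=5: CCAAG vs CCCAA ✗; k=6: CCCAAG vs CCCAAG ✓; k=7: GCCCAAG vs CCCAAGA ✗; k=8: GGCCCAAG vs CCCAAGAA ✗.
Only k = 6 is perfect, so the longest perfect 3' overlap is 6.

Longest perfect overlap: 6 complementary base pairs; significant dimer risk (threshold 3).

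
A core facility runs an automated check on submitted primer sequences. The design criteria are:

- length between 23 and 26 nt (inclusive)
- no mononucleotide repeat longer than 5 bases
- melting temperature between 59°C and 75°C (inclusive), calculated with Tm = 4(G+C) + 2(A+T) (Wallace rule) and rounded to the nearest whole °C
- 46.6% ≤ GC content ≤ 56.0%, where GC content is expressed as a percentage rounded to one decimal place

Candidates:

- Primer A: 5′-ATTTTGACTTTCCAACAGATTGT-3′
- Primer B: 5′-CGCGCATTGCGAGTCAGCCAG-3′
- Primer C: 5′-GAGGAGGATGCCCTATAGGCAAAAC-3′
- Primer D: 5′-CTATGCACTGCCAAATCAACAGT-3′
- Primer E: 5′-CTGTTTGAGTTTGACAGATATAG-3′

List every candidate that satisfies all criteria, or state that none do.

None of the candidates satisfy all criteria.

Primer A (23 nt, A=6 T=10 G=3 C=4): length 23 ✓; longest run = 4 ✓; Tm = 2·16 + 4·7 = 60°C ✓; GC 7/23 = 30.4%, outside 46.6–56.0% ✗ — fails.
Primer B (21 nt, A=4 T=3 G=7 C=7): length 21, outside 23–26 ✗; longest run = 2 ✓; Tm = 2·7 + 4·14 = 70°C ✓; GC 14/21 = 66.7%, outside 46.6–56.0% ✗ — fails.
Primer C (25 nt, A=9 T=3 G=8 C=5): length 25 ✓; longest run = 4 ✓; Tm = 2·12 + 4·13 = 76°C, outside 59–75°C ✗; GC 13/25 = 52.0% ✓ — fails.
Primer D (23 nt, A=8 T=5 G=3 C=7): length 23 ✓; longest run = 3 ✓; Tm = 2·13 + 4·10 = 66°C ✓; GC 10/23 = 43.5%, outside 46.6–56.0% ✗ — fails.
Primer E (23 nt, A=6 T=9 G=6 C=2): length 23 ✓; longest run = 3 ✓; Tm = 2·15 + 4·8 = 62°C ✓; GC 8/23 = 34.8%, outside 46.6–56.0% ✗ — fails.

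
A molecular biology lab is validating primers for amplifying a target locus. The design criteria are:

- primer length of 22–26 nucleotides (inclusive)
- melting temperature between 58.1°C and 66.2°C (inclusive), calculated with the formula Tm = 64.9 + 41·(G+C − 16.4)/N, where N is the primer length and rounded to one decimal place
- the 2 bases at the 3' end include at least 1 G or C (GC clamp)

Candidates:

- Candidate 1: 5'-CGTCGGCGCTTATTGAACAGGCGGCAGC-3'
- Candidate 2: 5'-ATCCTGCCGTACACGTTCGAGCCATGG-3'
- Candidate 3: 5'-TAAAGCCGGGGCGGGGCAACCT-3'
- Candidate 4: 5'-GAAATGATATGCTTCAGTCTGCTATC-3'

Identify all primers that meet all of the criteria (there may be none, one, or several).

Candidate 3 only.

Candidate 1 (28 nt, A=5 T=5 G=10 C=8): length 28, outside 22–26 ✗; Tm = 64.9 + 41·(18 − 16.4)/28 = 67.2°C, outside 58.1–66.2°C ✗; 3' end GC has 2 G/C ✓ — fails.
Candidate 2 (27 nt, A=5 T=6 G=7 C=9): length 27, outside 22–26 ✗; Tm = 64.9 + 41·(16 − 16.4)/27 = 64.3°C ✓; 3' end GG has 2 G/C ✓ — fails.
Candidate 3 (22 nt, A=5 T=2 G=9 C=6): length 22 ✓; Tm = 64.9 + 41·(15 − 16.4)/22 = 62.3°C ✓; 3' end CT has 1 G/C ✓ — passes.
Candidate 4 (26 nt, A=7 T=9 G=5 C=5): length 26 ✓; Tm = 64.9 + 41·(10 − 16.4)/26 = 54.8°C, outside 58.1–66.2°C ✗; 3' end TC has 1 G/C ✓ — fails.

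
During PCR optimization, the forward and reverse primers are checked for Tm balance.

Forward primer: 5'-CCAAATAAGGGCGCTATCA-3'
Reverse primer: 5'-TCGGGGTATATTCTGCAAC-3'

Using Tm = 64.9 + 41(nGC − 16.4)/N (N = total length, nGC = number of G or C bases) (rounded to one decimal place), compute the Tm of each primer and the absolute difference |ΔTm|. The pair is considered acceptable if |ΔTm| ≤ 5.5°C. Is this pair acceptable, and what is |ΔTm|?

Forward: G+C = 9, N = 19 → Tm = 64.9 + 41·(9 − 16.4)/19 = 48.9°C.
Reverse: G+C = 9, N = 19 → Tm = 64.9 + 41·(9 − 16.4)/19 = 48.9°C.
|ΔTm| = |48.9 − 48.9| = 0.0°C, ≤ 5.5°C.

|ΔTm| = 0.0°C; the pair is acceptable.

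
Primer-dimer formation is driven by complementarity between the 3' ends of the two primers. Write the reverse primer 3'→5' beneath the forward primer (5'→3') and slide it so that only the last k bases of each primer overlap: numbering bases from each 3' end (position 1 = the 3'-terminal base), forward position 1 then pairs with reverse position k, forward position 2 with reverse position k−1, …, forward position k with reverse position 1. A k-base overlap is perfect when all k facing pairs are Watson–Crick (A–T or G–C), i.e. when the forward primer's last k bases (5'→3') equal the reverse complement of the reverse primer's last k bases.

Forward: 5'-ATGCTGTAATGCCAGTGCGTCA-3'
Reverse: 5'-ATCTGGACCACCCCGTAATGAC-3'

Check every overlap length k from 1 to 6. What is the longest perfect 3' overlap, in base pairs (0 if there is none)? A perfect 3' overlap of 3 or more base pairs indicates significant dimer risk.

Last 6 bases (5'→3') — forward …GCGTCA, reverse …AATGAC.
Reverse complement of the reverse primer's last 6 bases: GTCATT; its first k bases are the reverse complement of the reverse primer's last k bases, so a perfect k-base overlap needs the forward primer's last k bases to equal them.
Comparing (forward last k vs required): k=1: A vs G ✗; k=2: CA vs GT ✗; k=3: TCA vs GTC ✗; k=4: GTCA vs GTCA ✓; k=5: CGTCA vs GTCAT ✗; k=6: GCGTCA vs GTCATT ✗.
Only k = 4 is perfect, so the longest perfect 3' overlap is 4.

Longest perfect overlap: 4 complementary base pairs; significant dimer risk (threshold 3).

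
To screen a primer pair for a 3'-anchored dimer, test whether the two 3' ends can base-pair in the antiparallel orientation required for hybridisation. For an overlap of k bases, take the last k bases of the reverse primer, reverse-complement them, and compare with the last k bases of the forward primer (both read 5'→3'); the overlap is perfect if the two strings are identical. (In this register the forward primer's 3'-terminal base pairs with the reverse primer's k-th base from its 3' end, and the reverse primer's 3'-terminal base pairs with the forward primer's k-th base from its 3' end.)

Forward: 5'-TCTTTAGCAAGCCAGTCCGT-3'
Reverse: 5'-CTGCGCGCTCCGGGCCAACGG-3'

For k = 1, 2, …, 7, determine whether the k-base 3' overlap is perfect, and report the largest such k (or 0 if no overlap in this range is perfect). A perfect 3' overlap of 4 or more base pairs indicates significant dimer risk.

Longest perfect overlap: 4 complementary base pairs; significant dimer risk (threshold 4).

Last 7 bases (5'→3') — forward …AGTCCGT, reverse …CCAACGG.
Reverse complement of the reverse primer's last 7 bases: CCGTTGG; its first k bases are the reverse complement of the reverse primer's last k bases, so a perfect k-base overlap needs the forward primer's last k bases to equal them.
Comparing (forward last k vs required): k=1: T vs C ✗; k=2: GT vs CC ✗; k=3: CGT vs CCG ✗; k=4: CCGT vs CCGT ✓; k=5: TCCGT vs CCGTT ✗; k=6: GTCCGT vs CCGTTG ✗; k=7: AGTCCGT vs CCGTTGG ✗.
Only k = 4 is perfect, so the longest perfect 3' overlap is 4.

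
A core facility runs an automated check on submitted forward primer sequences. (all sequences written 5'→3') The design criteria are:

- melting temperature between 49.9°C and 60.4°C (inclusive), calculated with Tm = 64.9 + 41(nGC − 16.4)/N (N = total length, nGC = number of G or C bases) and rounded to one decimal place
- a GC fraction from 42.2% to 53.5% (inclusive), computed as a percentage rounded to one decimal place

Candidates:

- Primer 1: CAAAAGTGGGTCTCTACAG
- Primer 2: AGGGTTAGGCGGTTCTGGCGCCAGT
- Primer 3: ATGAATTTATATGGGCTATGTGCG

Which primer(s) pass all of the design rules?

None of the candidates satisfy all criteria.

Primer 1 (19 nt, A=6 T=4 G=5 C=4): Tm = 64.9 + 41·(9 − 16.4)/19 = 48.9°C, outside 49.9–60.4°C ✗; GC 9/19 = 47.4% ✓ — fails.
Primer 2 (25 nt, A=3 T=6 G=11 C=5): Tm = 64.9 + 41·(16 − 16.4)/25 = 64.2°C, outside 49.9–60.4°C ✗; GC 16/25 = 64.0%, outside 42.2–53.5% ✗ — fails.
Primer 3 (24 nt, A=6 T=9 G=7 C=2): Tm = 64.9 + 41·(9 − 16.4)/24 = 52.3°C ✓; GC 9/24 = 37.5%, outside 42.2–53.5% ✗ — fails.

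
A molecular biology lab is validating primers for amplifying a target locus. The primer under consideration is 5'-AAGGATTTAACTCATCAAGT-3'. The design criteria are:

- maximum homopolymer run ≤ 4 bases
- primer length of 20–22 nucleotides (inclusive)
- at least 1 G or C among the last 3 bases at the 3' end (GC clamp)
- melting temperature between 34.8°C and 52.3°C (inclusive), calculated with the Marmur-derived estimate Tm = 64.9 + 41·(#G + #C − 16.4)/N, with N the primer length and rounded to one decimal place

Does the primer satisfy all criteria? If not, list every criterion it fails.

Meets all criteria.

Base counts: A=8, T=6, G=3, C=3 (length 20).
homopolymer run: longest run = 3 ✓
length: length 20 ✓
GC clamp: 3' end AGT has 1 G/C ✓
Tm: Tm = 64.9 + 41·(6 − 16.4)/20 = 43.6°C ✓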